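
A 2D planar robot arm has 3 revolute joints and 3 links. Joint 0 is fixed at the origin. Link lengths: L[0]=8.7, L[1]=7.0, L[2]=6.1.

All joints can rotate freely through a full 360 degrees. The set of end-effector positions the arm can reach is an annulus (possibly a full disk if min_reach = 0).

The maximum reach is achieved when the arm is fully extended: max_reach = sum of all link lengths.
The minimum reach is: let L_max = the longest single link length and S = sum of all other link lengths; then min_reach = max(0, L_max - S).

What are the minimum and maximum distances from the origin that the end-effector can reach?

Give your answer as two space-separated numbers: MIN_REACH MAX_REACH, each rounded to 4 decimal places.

Link lengths: [8.7, 7.0, 6.1]
max_reach = 8.7 + 7 + 6.1 = 21.8
L_max = max([8.7, 7.0, 6.1]) = 8.7
S (sum of others) = 21.8 - 8.7 = 13.1
min_reach = max(0, 8.7 - 13.1) = max(0, -4.4) = 0

Answer: 0.0000 21.8000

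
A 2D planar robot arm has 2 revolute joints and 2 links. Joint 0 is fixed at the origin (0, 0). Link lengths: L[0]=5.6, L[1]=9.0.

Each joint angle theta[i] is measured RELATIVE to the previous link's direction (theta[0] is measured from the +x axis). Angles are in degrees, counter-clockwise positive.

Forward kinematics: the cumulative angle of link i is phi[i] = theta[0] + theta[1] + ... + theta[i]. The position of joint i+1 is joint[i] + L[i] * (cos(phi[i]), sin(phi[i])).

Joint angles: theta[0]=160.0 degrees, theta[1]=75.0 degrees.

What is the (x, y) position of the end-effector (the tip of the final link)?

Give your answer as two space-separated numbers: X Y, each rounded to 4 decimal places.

joint[0] = (0.0000, 0.0000)  (base)
link 0: phi[0] = 160 = 160 deg
  cos(160 deg) = -0.9397, sin(160 deg) = 0.3420
  joint[1] = (0.0000, 0.0000) + 5.6 * (-0.9397, 0.3420) = (0.0000 + -5.2623, 0.0000 + 1.9153) = (-5.2623, 1.9153)
link 1: phi[1] = 160 + 75 = 235 deg
  cos(235 deg) = -0.5736, sin(235 deg) = -0.8192
  joint[2] = (-5.2623, 1.9153) + 9 * (-0.5736, -0.8192) = (-5.2623 + -5.1622, 1.9153 + -7.3724) = (-10.4245, -5.4571)
End effector: (-10.4245, -5.4571)

Answer: -10.4245 -5.4571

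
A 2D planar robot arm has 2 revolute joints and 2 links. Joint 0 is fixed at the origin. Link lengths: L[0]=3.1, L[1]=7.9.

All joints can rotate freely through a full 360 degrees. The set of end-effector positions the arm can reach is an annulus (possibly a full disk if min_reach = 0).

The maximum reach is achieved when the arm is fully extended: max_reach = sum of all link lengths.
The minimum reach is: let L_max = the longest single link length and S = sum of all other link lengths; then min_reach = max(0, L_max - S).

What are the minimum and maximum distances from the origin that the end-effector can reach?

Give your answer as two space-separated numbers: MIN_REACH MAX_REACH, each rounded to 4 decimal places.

Answer: 4.8000 11.0000

Derivation:
Link lengths: [3.1, 7.9]
max_reach = 3.1 + 7.9 = 11
L_max = max([3.1, 7.9]) = 7.9
S (sum of others) = 11 - 7.9 = 3.1
min_reach = max(0, 7.9 - 3.1) = max(0, 4.8) = 4.8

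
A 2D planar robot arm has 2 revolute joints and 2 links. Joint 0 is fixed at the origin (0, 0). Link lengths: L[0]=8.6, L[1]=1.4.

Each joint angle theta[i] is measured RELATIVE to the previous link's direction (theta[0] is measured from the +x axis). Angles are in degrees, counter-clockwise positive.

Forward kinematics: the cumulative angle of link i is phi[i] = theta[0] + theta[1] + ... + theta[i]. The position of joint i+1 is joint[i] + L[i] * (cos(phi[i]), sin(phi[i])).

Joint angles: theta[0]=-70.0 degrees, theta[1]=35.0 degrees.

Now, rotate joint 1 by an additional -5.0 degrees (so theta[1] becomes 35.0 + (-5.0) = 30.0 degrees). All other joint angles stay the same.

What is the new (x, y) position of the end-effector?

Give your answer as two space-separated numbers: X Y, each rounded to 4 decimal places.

Answer: 4.0138 -8.9813

Derivation:
joint[0] = (0.0000, 0.0000)  (base)
link 0: phi[0] = -70 = -70 deg
  cos(-70 deg) = 0.3420, sin(-70 deg) = -0.9397
  joint[1] = (0.0000, 0.0000) + 8.6 * (0.3420, -0.9397) = (0.0000 + 2.9414, 0.0000 + -8.0814) = (2.9414, -8.0814)
link 1: phi[1] = -70 + 30 = -40 deg
  cos(-40 deg) = 0.7660, sin(-40 deg) = -0.6428
  joint[2] = (2.9414, -8.0814) + 1.4 * (0.7660, -0.6428) = (2.9414 + 1.0725, -8.0814 + -0.8999) = (4.0138, -8.9813)
End effector: (4.0138, -8.9813)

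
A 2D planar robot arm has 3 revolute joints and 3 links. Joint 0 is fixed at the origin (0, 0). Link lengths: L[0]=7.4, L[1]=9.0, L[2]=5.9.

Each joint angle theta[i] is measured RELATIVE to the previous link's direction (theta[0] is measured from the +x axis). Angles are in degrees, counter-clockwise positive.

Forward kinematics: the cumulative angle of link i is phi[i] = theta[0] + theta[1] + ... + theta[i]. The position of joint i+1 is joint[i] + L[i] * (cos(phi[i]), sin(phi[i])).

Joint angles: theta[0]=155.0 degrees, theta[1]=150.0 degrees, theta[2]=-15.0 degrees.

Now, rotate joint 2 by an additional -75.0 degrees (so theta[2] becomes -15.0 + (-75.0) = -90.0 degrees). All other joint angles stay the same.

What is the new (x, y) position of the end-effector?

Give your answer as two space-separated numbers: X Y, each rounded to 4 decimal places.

joint[0] = (0.0000, 0.0000)  (base)
link 0: phi[0] = 155 = 155 deg
  cos(155 deg) = -0.9063, sin(155 deg) = 0.4226
  joint[1] = (0.0000, 0.0000) + 7.4 * (-0.9063, 0.4226) = (0.0000 + -6.7067, 0.0000 + 3.1274) = (-6.7067, 3.1274)
link 1: phi[1] = 155 + 150 = 305 deg
  cos(305 deg) = 0.5736, sin(305 deg) = -0.8192
  joint[2] = (-6.7067, 3.1274) + 9 * (0.5736, -0.8192) = (-6.7067 + 5.1622, 3.1274 + -7.3724) = (-1.5445, -4.2450)
link 2: phi[2] = 155 + 150 + -90 = 215 deg
  cos(215 deg) = -0.8192, sin(215 deg) = -0.5736
  joint[3] = (-1.5445, -4.2450) + 5.9 * (-0.8192, -0.5736) = (-1.5445 + -4.8330, -4.2450 + -3.3841) = (-6.3775, -7.6291)
End effector: (-6.3775, -7.6291)

Answer: -6.3775 -7.6291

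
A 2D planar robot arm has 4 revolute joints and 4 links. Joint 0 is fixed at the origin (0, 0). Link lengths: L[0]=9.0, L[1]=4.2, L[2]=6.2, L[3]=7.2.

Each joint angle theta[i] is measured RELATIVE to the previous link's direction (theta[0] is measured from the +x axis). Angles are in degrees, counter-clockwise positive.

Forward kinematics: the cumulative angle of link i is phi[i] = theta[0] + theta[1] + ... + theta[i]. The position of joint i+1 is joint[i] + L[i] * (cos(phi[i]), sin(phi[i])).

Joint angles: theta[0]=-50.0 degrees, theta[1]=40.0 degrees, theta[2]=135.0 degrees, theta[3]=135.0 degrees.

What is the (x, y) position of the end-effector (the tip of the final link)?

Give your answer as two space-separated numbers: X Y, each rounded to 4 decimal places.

joint[0] = (0.0000, 0.0000)  (base)
link 0: phi[0] = -50 = -50 deg
  cos(-50 deg) = 0.6428, sin(-50 deg) = -0.7660
  joint[1] = (0.0000, 0.0000) + 9 * (0.6428, -0.7660) = (0.0000 + 5.7851, 0.0000 + -6.8944) = (5.7851, -6.8944)
link 1: phi[1] = -50 + 40 = -10 deg
  cos(-10 deg) = 0.9848, sin(-10 deg) = -0.1736
  joint[2] = (5.7851, -6.8944) + 4.2 * (0.9848, -0.1736) = (5.7851 + 4.1362, -6.8944 + -0.7293) = (9.9213, -7.6237)
link 2: phi[2] = -50 + 40 + 135 = 125 deg
  cos(125 deg) = -0.5736, sin(125 deg) = 0.8192
  joint[3] = (9.9213, -7.6237) + 6.2 * (-0.5736, 0.8192) = (9.9213 + -3.5562, -7.6237 + 5.0787) = (6.3651, -2.5450)
link 3: phi[3] = -50 + 40 + 135 + 135 = 260 deg
  cos(260 deg) = -0.1736, sin(260 deg) = -0.9848
  joint[4] = (6.3651, -2.5450) + 7.2 * (-0.1736, -0.9848) = (6.3651 + -1.2503, -2.5450 + -7.0906) = (5.1148, -9.6356)
End effector: (5.1148, -9.6356)

Answer: 5.1148 -9.6356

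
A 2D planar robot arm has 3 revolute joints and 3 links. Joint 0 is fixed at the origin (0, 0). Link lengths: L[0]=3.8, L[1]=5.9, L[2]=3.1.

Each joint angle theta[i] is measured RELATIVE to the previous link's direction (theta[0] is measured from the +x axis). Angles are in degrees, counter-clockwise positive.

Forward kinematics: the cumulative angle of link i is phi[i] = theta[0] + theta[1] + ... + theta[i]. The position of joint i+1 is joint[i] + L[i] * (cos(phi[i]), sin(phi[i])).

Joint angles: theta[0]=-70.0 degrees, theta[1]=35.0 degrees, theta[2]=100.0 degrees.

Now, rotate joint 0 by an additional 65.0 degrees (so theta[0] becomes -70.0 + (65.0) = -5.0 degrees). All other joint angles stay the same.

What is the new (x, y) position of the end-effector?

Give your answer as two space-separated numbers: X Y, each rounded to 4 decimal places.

Answer: 6.9024 4.9935

Derivation:
joint[0] = (0.0000, 0.0000)  (base)
link 0: phi[0] = -5 = -5 deg
  cos(-5 deg) = 0.9962, sin(-5 deg) = -0.0872
  joint[1] = (0.0000, 0.0000) + 3.8 * (0.9962, -0.0872) = (0.0000 + 3.7855, 0.0000 + -0.3312) = (3.7855, -0.3312)
link 1: phi[1] = -5 + 35 = 30 deg
  cos(30 deg) = 0.8660, sin(30 deg) = 0.5000
  joint[2] = (3.7855, -0.3312) + 5.9 * (0.8660, 0.5000) = (3.7855 + 5.1095, -0.3312 + 2.9500) = (8.8951, 2.6188)
link 2: phi[2] = -5 + 35 + 100 = 130 deg
  cos(130 deg) = -0.6428, sin(130 deg) = 0.7660
  joint[3] = (8.8951, 2.6188) + 3.1 * (-0.6428, 0.7660) = (8.8951 + -1.9926, 2.6188 + 2.3747) = (6.9024, 4.9935)
End effector: (6.9024, 4.9935)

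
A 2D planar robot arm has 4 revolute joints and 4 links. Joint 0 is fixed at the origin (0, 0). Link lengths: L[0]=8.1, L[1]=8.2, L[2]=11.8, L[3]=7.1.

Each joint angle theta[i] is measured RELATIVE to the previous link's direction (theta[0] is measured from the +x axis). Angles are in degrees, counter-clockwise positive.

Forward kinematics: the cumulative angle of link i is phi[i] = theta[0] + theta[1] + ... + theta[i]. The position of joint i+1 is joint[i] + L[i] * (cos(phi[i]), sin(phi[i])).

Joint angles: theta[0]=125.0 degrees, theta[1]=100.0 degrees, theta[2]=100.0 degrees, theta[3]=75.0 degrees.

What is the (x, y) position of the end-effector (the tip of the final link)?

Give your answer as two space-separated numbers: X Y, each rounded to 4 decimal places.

Answer: 4.6607 -1.3676

Derivation:
joint[0] = (0.0000, 0.0000)  (base)
link 0: phi[0] = 125 = 125 deg
  cos(125 deg) = -0.5736, sin(125 deg) = 0.8192
  joint[1] = (0.0000, 0.0000) + 8.1 * (-0.5736, 0.8192) = (0.0000 + -4.6460, 0.0000 + 6.6351) = (-4.6460, 6.6351)
link 1: phi[1] = 125 + 100 = 225 deg
  cos(225 deg) = -0.7071, sin(225 deg) = -0.7071
  joint[2] = (-4.6460, 6.6351) + 8.2 * (-0.7071, -0.7071) = (-4.6460 + -5.7983, 6.6351 + -5.7983) = (-10.4442, 0.8369)
link 2: phi[2] = 125 + 100 + 100 = 325 deg
  cos(325 deg) = 0.8192, sin(325 deg) = -0.5736
  joint[3] = (-10.4442, 0.8369) + 11.8 * (0.8192, -0.5736) = (-10.4442 + 9.6660, 0.8369 + -6.7682) = (-0.7783, -5.9313)
link 3: phi[3] = 125 + 100 + 100 + 75 = 400 deg
  cos(400 deg) = 0.7660, sin(400 deg) = 0.6428
  joint[4] = (-0.7783, -5.9313) + 7.1 * (0.7660, 0.6428) = (-0.7783 + 5.4389, -5.9313 + 4.5638) = (4.6607, -1.3676)
End effector: (4.6607, -1.3676)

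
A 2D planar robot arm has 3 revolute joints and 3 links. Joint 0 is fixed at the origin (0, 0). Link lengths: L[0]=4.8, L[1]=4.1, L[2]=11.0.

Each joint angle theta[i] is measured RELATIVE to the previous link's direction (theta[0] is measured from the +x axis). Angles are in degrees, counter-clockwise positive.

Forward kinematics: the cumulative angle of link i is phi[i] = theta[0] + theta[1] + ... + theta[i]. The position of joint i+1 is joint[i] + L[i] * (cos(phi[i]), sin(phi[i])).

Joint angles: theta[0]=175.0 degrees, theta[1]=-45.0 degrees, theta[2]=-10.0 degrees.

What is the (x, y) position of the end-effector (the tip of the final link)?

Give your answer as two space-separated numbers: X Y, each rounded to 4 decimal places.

joint[0] = (0.0000, 0.0000)  (base)
link 0: phi[0] = 175 = 175 deg
  cos(175 deg) = -0.9962, sin(175 deg) = 0.0872
  joint[1] = (0.0000, 0.0000) + 4.8 * (-0.9962, 0.0872) = (0.0000 + -4.7817, 0.0000 + 0.4183) = (-4.7817, 0.4183)
link 1: phi[1] = 175 + -45 = 130 deg
  cos(130 deg) = -0.6428, sin(130 deg) = 0.7660
  joint[2] = (-4.7817, 0.4183) + 4.1 * (-0.6428, 0.7660) = (-4.7817 + -2.6354, 0.4183 + 3.1408) = (-7.4172, 3.5591)
link 2: phi[2] = 175 + -45 + -10 = 120 deg
  cos(120 deg) = -0.5000, sin(120 deg) = 0.8660
  joint[3] = (-7.4172, 3.5591) + 11 * (-0.5000, 0.8660) = (-7.4172 + -5.5000, 3.5591 + 9.5263) = (-12.9172, 13.0854)
End effector: (-12.9172, 13.0854)

Answer: -12.9172 13.0854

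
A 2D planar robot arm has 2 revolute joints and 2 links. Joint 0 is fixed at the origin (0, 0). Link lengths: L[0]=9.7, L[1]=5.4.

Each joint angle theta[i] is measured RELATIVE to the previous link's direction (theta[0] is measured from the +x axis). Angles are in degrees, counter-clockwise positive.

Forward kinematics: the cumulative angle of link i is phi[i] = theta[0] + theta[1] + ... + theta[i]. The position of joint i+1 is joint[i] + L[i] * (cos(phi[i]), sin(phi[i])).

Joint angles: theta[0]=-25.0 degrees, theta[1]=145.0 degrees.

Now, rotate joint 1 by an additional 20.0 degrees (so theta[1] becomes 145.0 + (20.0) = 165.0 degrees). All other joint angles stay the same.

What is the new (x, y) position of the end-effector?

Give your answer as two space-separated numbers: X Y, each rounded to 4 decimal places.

joint[0] = (0.0000, 0.0000)  (base)
link 0: phi[0] = -25 = -25 deg
  cos(-25 deg) = 0.9063, sin(-25 deg) = -0.4226
  joint[1] = (0.0000, 0.0000) + 9.7 * (0.9063, -0.4226) = (0.0000 + 8.7912, 0.0000 + -4.0994) = (8.7912, -4.0994)
link 1: phi[1] = -25 + 165 = 140 deg
  cos(140 deg) = -0.7660, sin(140 deg) = 0.6428
  joint[2] = (8.7912, -4.0994) + 5.4 * (-0.7660, 0.6428) = (8.7912 + -4.1366, -4.0994 + 3.4711) = (4.6545, -0.6283)
End effector: (4.6545, -0.6283)

Answer: 4.6545 -0.6283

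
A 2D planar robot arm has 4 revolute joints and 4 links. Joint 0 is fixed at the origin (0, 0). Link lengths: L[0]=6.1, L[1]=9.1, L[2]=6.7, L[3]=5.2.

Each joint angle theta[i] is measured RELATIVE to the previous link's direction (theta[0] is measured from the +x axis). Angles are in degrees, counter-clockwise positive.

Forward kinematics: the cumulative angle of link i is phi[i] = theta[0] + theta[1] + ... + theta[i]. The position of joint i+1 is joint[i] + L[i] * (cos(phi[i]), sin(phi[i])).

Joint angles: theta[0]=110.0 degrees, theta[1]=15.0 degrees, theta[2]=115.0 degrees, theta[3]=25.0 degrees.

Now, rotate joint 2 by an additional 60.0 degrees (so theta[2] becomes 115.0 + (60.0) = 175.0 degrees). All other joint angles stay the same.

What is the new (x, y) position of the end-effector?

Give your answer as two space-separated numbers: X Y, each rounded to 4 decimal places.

Answer: 0.3037 4.4014

Derivation:
joint[0] = (0.0000, 0.0000)  (base)
link 0: phi[0] = 110 = 110 deg
  cos(110 deg) = -0.3420, sin(110 deg) = 0.9397
  joint[1] = (0.0000, 0.0000) + 6.1 * (-0.3420, 0.9397) = (0.0000 + -2.0863, 0.0000 + 5.7321) = (-2.0863, 5.7321)
link 1: phi[1] = 110 + 15 = 125 deg
  cos(125 deg) = -0.5736, sin(125 deg) = 0.8192
  joint[2] = (-2.0863, 5.7321) + 9.1 * (-0.5736, 0.8192) = (-2.0863 + -5.2195, 5.7321 + 7.4543) = (-7.3059, 13.1864)
link 2: phi[2] = 110 + 15 + 175 = 300 deg
  cos(300 deg) = 0.5000, sin(300 deg) = -0.8660
  joint[3] = (-7.3059, 13.1864) + 6.7 * (0.5000, -0.8660) = (-7.3059 + 3.3500, 13.1864 + -5.8024) = (-3.9559, 7.3840)
link 3: phi[3] = 110 + 15 + 175 + 25 = 325 deg
  cos(325 deg) = 0.8192, sin(325 deg) = -0.5736
  joint[4] = (-3.9559, 7.3840) + 5.2 * (0.8192, -0.5736) = (-3.9559 + 4.2596, 7.3840 + -2.9826) = (0.3037, 4.4014)
End effector: (0.3037, 4.4014)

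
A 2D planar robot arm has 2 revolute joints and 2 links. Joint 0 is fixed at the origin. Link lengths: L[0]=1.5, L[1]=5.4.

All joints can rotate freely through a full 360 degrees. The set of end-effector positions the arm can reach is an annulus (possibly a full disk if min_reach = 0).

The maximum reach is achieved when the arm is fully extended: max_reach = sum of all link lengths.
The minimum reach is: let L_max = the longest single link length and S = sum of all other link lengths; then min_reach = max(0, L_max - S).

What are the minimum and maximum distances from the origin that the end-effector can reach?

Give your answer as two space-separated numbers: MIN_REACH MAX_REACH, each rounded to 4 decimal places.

Link lengths: [1.5, 5.4]
max_reach = 1.5 + 5.4 = 6.9
L_max = max([1.5, 5.4]) = 5.4
S (sum of others) = 6.9 - 5.4 = 1.5
min_reach = max(0, 5.4 - 1.5) = max(0, 3.9) = 3.9

Answer: 3.9000 6.9000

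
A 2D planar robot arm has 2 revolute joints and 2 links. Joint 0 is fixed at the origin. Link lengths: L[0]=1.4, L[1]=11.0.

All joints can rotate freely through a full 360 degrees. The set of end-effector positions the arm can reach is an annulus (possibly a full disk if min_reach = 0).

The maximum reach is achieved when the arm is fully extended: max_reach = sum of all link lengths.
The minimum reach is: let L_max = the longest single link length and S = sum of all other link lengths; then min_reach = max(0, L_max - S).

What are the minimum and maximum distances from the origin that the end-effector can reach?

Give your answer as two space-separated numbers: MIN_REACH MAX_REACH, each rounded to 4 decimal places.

Answer: 9.6000 12.4000

Derivation:
Link lengths: [1.4, 11.0]
max_reach = 1.4 + 11 = 12.4
L_max = max([1.4, 11.0]) = 11
S (sum of others) = 12.4 - 11 = 1.4
min_reach = max(0, 11 - 1.4) = max(0, 9.6) = 9.6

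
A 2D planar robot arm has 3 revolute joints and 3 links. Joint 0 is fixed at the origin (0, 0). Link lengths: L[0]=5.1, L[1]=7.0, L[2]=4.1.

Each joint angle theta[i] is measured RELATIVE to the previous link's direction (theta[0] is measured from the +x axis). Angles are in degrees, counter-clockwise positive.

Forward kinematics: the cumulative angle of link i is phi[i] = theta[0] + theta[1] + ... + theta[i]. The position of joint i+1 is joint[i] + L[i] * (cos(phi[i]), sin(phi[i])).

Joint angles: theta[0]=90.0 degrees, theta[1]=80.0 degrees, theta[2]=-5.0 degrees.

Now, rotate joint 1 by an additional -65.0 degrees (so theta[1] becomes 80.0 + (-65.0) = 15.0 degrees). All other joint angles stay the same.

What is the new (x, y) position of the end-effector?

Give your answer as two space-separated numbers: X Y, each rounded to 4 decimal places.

joint[0] = (0.0000, 0.0000)  (base)
link 0: phi[0] = 90 = 90 deg
  cos(90 deg) = 0.0000, sin(90 deg) = 1.0000
  joint[1] = (0.0000, 0.0000) + 5.1 * (0.0000, 1.0000) = (0.0000 + 0.0000, 0.0000 + 5.1000) = (0.0000, 5.1000)
link 1: phi[1] = 90 + 15 = 105 deg
  cos(105 deg) = -0.2588, sin(105 deg) = 0.9659
  joint[2] = (0.0000, 5.1000) + 7 * (-0.2588, 0.9659) = (0.0000 + -1.8117, 5.1000 + 6.7615) = (-1.8117, 11.8615)
link 2: phi[2] = 90 + 15 + -5 = 100 deg
  cos(100 deg) = -0.1736, sin(100 deg) = 0.9848
  joint[3] = (-1.8117, 11.8615) + 4.1 * (-0.1736, 0.9848) = (-1.8117 + -0.7120, 11.8615 + 4.0377) = (-2.5237, 15.8992)
End effector: (-2.5237, 15.8992)

Answer: -2.5237 15.8992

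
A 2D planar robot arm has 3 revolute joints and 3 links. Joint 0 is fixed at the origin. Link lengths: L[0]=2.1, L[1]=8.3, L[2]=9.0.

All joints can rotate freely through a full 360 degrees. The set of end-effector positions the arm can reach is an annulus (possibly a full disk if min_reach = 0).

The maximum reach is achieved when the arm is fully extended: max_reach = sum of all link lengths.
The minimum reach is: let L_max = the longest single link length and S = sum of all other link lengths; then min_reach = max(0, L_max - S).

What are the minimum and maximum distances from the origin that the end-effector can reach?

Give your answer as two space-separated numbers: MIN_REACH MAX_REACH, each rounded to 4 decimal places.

Answer: 0.0000 19.4000

Derivation:
Link lengths: [2.1, 8.3, 9.0]
max_reach = 2.1 + 8.3 + 9 = 19.4
L_max = max([2.1, 8.3, 9.0]) = 9
S (sum of others) = 19.4 - 9 = 10.4
min_reach = max(0, 9 - 10.4) = max(0, -1.4) = 0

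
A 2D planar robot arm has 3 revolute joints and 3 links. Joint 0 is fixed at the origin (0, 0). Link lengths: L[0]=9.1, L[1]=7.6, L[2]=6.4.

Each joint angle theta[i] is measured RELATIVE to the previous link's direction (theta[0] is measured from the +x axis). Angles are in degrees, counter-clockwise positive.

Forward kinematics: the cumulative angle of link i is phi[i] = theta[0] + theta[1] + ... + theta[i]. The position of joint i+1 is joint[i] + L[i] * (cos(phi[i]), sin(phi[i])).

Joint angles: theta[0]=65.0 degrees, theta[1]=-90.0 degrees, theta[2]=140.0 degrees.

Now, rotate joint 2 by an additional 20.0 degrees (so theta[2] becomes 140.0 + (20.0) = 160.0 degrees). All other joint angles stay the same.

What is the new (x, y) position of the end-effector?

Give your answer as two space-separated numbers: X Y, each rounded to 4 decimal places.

Answer: 6.2083 9.5610

Derivation:
joint[0] = (0.0000, 0.0000)  (base)
link 0: phi[0] = 65 = 65 deg
  cos(65 deg) = 0.4226, sin(65 deg) = 0.9063
  joint[1] = (0.0000, 0.0000) + 9.1 * (0.4226, 0.9063) = (0.0000 + 3.8458, 0.0000 + 8.2474) = (3.8458, 8.2474)
link 1: phi[1] = 65 + -90 = -25 deg
  cos(-25 deg) = 0.9063, sin(-25 deg) = -0.4226
  joint[2] = (3.8458, 8.2474) + 7.6 * (0.9063, -0.4226) = (3.8458 + 6.8879, 8.2474 + -3.2119) = (10.7338, 5.0355)
link 2: phi[2] = 65 + -90 + 160 = 135 deg
  cos(135 deg) = -0.7071, sin(135 deg) = 0.7071
  joint[3] = (10.7338, 5.0355) + 6.4 * (-0.7071, 0.7071) = (10.7338 + -4.5255, 5.0355 + 4.5255) = (6.2083, 9.5610)
End effector: (6.2083, 9.5610)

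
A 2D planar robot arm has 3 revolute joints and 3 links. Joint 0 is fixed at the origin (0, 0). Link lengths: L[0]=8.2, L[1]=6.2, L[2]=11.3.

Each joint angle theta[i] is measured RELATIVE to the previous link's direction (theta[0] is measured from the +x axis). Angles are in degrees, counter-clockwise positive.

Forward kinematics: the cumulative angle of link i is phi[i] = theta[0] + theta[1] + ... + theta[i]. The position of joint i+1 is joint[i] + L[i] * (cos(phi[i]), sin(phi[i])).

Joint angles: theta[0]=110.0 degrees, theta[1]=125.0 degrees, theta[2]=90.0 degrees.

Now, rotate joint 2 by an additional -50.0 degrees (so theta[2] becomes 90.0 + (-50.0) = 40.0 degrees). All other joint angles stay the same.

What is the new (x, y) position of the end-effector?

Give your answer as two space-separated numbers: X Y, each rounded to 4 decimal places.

joint[0] = (0.0000, 0.0000)  (base)
link 0: phi[0] = 110 = 110 deg
  cos(110 deg) = -0.3420, sin(110 deg) = 0.9397
  joint[1] = (0.0000, 0.0000) + 8.2 * (-0.3420, 0.9397) = (0.0000 + -2.8046, 0.0000 + 7.7055) = (-2.8046, 7.7055)
link 1: phi[1] = 110 + 125 = 235 deg
  cos(235 deg) = -0.5736, sin(235 deg) = -0.8192
  joint[2] = (-2.8046, 7.7055) + 6.2 * (-0.5736, -0.8192) = (-2.8046 + -3.5562, 7.7055 + -5.0787) = (-6.3607, 2.6267)
link 2: phi[2] = 110 + 125 + 40 = 275 deg
  cos(275 deg) = 0.0872, sin(275 deg) = -0.9962
  joint[3] = (-6.3607, 2.6267) + 11.3 * (0.0872, -0.9962) = (-6.3607 + 0.9849, 2.6267 + -11.2570) = (-5.3759, -8.6303)
End effector: (-5.3759, -8.6303)

Answer: -5.3759 -8.6303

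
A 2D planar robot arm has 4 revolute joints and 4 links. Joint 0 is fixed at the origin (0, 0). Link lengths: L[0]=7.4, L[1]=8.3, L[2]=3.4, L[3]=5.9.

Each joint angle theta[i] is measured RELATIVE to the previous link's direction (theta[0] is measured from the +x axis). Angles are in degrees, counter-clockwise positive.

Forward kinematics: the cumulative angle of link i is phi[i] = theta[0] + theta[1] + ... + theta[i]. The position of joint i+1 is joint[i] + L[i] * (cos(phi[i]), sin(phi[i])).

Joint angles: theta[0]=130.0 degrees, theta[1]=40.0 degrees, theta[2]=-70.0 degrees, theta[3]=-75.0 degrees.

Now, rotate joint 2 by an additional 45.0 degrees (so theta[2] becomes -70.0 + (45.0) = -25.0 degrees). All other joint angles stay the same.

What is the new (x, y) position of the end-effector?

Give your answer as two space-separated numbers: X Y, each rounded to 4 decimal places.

Answer: -13.6977 14.6044

Derivation:
joint[0] = (0.0000, 0.0000)  (base)
link 0: phi[0] = 130 = 130 deg
  cos(130 deg) = -0.6428, sin(130 deg) = 0.7660
  joint[1] = (0.0000, 0.0000) + 7.4 * (-0.6428, 0.7660) = (0.0000 + -4.7566, 0.0000 + 5.6687) = (-4.7566, 5.6687)
link 1: phi[1] = 130 + 40 = 170 deg
  cos(170 deg) = -0.9848, sin(170 deg) = 0.1736
  joint[2] = (-4.7566, 5.6687) + 8.3 * (-0.9848, 0.1736) = (-4.7566 + -8.1739, 5.6687 + 1.4413) = (-12.9305, 7.1100)
link 2: phi[2] = 130 + 40 + -25 = 145 deg
  cos(145 deg) = -0.8192, sin(145 deg) = 0.5736
  joint[3] = (-12.9305, 7.1100) + 3.4 * (-0.8192, 0.5736) = (-12.9305 + -2.7851, 7.1100 + 1.9502) = (-15.7156, 9.0602)
link 3: phi[3] = 130 + 40 + -25 + -75 = 70 deg
  cos(70 deg) = 0.3420, sin(70 deg) = 0.9397
  joint[4] = (-15.7156, 9.0602) + 5.9 * (0.3420, 0.9397) = (-15.7156 + 2.0179, 9.0602 + 5.5442) = (-13.6977, 14.6044)
End effector: (-13.6977, 14.6044)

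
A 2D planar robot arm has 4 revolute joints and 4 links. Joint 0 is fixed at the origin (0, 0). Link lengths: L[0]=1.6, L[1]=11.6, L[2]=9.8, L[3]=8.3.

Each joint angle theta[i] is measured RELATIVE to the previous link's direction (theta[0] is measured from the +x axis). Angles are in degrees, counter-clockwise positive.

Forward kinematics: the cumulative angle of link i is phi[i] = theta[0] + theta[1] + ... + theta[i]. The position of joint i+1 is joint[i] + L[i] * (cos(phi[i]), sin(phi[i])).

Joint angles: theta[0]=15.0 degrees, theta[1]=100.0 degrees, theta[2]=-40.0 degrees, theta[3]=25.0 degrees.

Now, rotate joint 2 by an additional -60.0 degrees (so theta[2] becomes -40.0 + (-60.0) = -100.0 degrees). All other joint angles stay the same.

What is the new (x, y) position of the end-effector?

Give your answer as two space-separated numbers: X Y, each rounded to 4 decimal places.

joint[0] = (0.0000, 0.0000)  (base)
link 0: phi[0] = 15 = 15 deg
  cos(15 deg) = 0.9659, sin(15 deg) = 0.2588
  joint[1] = (0.0000, 0.0000) + 1.6 * (0.9659, 0.2588) = (0.0000 + 1.5455, 0.0000 + 0.4141) = (1.5455, 0.4141)
link 1: phi[1] = 15 + 100 = 115 deg
  cos(115 deg) = -0.4226, sin(115 deg) = 0.9063
  joint[2] = (1.5455, 0.4141) + 11.6 * (-0.4226, 0.9063) = (1.5455 + -4.9024, 0.4141 + 10.5132) = (-3.3569, 10.9273)
link 2: phi[2] = 15 + 100 + -100 = 15 deg
  cos(15 deg) = 0.9659, sin(15 deg) = 0.2588
  joint[3] = (-3.3569, 10.9273) + 9.8 * (0.9659, 0.2588) = (-3.3569 + 9.4661, 10.9273 + 2.5364) = (6.1092, 13.4637)
link 3: phi[3] = 15 + 100 + -100 + 25 = 40 deg
  cos(40 deg) = 0.7660, sin(40 deg) = 0.6428
  joint[4] = (6.1092, 13.4637) + 8.3 * (0.7660, 0.6428) = (6.1092 + 6.3582, 13.4637 + 5.3351) = (12.4674, 18.7988)
End effector: (12.4674, 18.7988)

Answer: 12.4674 18.7988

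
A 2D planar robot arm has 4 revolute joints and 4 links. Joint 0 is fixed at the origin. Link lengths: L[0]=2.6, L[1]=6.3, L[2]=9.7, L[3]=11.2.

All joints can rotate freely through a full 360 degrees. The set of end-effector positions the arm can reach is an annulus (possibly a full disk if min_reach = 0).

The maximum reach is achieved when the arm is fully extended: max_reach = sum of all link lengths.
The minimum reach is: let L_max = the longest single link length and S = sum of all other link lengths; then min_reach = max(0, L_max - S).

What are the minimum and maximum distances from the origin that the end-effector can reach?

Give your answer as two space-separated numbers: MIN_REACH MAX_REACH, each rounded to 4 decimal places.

Link lengths: [2.6, 6.3, 9.7, 11.2]
max_reach = 2.6 + 6.3 + 9.7 + 11.2 = 29.8
L_max = max([2.6, 6.3, 9.7, 11.2]) = 11.2
S (sum of others) = 29.8 - 11.2 = 18.6
min_reach = max(0, 11.2 - 18.6) = max(0, -7.4) = 0

Answer: 0.0000 29.8000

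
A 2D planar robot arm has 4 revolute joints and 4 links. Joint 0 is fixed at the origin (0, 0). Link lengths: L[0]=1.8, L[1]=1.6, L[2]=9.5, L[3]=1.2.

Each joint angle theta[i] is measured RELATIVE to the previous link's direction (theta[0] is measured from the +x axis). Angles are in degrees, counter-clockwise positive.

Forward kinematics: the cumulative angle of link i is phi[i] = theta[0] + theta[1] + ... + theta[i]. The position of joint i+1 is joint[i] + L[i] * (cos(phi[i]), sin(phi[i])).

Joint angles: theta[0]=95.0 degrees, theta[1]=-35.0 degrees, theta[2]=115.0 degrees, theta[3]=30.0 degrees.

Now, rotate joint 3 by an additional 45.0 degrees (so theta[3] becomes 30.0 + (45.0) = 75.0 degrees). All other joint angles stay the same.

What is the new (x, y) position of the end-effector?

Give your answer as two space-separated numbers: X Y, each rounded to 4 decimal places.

Answer: -9.2312 2.8791

Derivation:
joint[0] = (0.0000, 0.0000)  (base)
link 0: phi[0] = 95 = 95 deg
  cos(95 deg) = -0.0872, sin(95 deg) = 0.9962
  joint[1] = (0.0000, 0.0000) + 1.8 * (-0.0872, 0.9962) = (0.0000 + -0.1569, 0.0000 + 1.7932) = (-0.1569, 1.7932)
link 1: phi[1] = 95 + -35 = 60 deg
  cos(60 deg) = 0.5000, sin(60 deg) = 0.8660
  joint[2] = (-0.1569, 1.7932) + 1.6 * (0.5000, 0.8660) = (-0.1569 + 0.8000, 1.7932 + 1.3856) = (0.6431, 3.1788)
link 2: phi[2] = 95 + -35 + 115 = 175 deg
  cos(175 deg) = -0.9962, sin(175 deg) = 0.0872
  joint[3] = (0.6431, 3.1788) + 9.5 * (-0.9962, 0.0872) = (0.6431 + -9.4638, 3.1788 + 0.8280) = (-8.8207, 4.0068)
link 3: phi[3] = 95 + -35 + 115 + 75 = 250 deg
  cos(250 deg) = -0.3420, sin(250 deg) = -0.9397
  joint[4] = (-8.8207, 4.0068) + 1.2 * (-0.3420, -0.9397) = (-8.8207 + -0.4104, 4.0068 + -1.1276) = (-9.2312, 2.8791)
End effector: (-9.2312, 2.8791)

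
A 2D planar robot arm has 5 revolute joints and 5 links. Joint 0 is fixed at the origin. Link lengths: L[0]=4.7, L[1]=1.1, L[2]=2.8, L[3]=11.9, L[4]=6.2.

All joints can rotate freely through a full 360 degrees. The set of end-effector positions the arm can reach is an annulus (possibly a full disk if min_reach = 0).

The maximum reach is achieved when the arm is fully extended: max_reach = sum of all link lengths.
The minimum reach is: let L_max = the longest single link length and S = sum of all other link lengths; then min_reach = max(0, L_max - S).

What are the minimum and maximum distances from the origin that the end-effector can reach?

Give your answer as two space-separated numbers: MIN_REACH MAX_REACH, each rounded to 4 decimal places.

Answer: 0.0000 26.7000

Derivation:
Link lengths: [4.7, 1.1, 2.8, 11.9, 6.2]
max_reach = 4.7 + 1.1 + 2.8 + 11.9 + 6.2 = 26.7
L_max = max([4.7, 1.1, 2.8, 11.9, 6.2]) = 11.9
S (sum of others) = 26.7 - 11.9 = 14.8
min_reach = max(0, 11.9 - 14.8) = max(0, -2.9) = 0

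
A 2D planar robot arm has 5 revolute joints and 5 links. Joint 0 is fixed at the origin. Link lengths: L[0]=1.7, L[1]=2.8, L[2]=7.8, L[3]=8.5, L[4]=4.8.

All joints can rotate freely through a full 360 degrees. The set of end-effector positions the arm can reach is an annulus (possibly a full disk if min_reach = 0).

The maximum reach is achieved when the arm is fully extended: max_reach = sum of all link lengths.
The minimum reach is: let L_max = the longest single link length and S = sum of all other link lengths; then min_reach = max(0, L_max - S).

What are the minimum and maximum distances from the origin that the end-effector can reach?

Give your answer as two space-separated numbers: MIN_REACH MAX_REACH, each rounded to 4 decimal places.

Answer: 0.0000 25.6000

Derivation:
Link lengths: [1.7, 2.8, 7.8, 8.5, 4.8]
max_reach = 1.7 + 2.8 + 7.8 + 8.5 + 4.8 = 25.6
L_max = max([1.7, 2.8, 7.8, 8.5, 4.8]) = 8.5
S (sum of others) = 25.6 - 8.5 = 17.1
min_reach = max(0, 8.5 - 17.1) = max(0, -8.6) = 0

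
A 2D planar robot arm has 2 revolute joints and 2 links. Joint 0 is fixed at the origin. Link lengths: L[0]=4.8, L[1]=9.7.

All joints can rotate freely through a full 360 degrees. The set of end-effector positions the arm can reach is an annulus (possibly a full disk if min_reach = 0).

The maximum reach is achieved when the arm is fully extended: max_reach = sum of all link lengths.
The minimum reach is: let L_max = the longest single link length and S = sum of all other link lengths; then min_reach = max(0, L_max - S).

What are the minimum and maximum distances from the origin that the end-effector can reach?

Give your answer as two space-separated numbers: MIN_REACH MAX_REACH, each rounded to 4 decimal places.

Answer: 4.9000 14.5000

Derivation:
Link lengths: [4.8, 9.7]
max_reach = 4.8 + 9.7 = 14.5
L_max = max([4.8, 9.7]) = 9.7
S (sum of others) = 14.5 - 9.7 = 4.8
min_reach = max(0, 9.7 - 4.8) = max(0, 4.9) = 4.9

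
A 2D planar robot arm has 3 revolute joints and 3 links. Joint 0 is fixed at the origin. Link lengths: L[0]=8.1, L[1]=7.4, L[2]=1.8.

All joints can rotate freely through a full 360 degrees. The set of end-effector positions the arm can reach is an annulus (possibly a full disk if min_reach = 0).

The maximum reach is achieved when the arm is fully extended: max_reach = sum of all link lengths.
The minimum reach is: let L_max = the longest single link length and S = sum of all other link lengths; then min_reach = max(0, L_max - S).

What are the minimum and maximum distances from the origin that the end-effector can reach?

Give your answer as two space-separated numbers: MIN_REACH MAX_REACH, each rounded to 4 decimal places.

Answer: 0.0000 17.3000

Derivation:
Link lengths: [8.1, 7.4, 1.8]
max_reach = 8.1 + 7.4 + 1.8 = 17.3
L_max = max([8.1, 7.4, 1.8]) = 8.1
S (sum of others) = 17.3 - 8.1 = 9.2
min_reach = max(0, 8.1 - 9.2) = max(0, -1.1) = 0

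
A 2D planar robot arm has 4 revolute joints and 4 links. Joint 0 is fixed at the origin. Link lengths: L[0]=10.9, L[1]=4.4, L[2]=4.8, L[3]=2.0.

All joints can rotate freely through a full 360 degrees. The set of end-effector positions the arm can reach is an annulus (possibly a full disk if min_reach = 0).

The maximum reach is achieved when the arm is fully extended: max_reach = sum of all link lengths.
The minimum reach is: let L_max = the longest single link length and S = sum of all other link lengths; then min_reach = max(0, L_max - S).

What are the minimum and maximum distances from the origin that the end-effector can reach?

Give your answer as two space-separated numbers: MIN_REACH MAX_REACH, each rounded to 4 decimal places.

Link lengths: [10.9, 4.4, 4.8, 2.0]
max_reach = 10.9 + 4.4 + 4.8 + 2 = 22.1
L_max = max([10.9, 4.4, 4.8, 2.0]) = 10.9
S (sum of others) = 22.1 - 10.9 = 11.2
min_reach = max(0, 10.9 - 11.2) = max(0, -0.3) = 0

Answer: 0.0000 22.1000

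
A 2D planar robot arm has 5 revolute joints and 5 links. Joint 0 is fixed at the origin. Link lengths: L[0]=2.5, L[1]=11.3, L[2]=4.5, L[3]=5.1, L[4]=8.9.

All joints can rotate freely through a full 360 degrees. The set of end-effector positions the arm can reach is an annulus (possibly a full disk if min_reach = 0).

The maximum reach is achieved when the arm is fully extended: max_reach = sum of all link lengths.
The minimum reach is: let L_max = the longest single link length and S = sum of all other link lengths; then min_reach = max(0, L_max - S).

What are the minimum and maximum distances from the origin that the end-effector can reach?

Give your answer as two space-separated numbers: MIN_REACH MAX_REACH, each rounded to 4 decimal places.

Answer: 0.0000 32.3000

Derivation:
Link lengths: [2.5, 11.3, 4.5, 5.1, 8.9]
max_reach = 2.5 + 11.3 + 4.5 + 5.1 + 8.9 = 32.3
L_max = max([2.5, 11.3, 4.5, 5.1, 8.9]) = 11.3
S (sum of others) = 32.3 - 11.3 = 21
min_reach = max(0, 11.3 - 21) = max(0, -9.7) = 0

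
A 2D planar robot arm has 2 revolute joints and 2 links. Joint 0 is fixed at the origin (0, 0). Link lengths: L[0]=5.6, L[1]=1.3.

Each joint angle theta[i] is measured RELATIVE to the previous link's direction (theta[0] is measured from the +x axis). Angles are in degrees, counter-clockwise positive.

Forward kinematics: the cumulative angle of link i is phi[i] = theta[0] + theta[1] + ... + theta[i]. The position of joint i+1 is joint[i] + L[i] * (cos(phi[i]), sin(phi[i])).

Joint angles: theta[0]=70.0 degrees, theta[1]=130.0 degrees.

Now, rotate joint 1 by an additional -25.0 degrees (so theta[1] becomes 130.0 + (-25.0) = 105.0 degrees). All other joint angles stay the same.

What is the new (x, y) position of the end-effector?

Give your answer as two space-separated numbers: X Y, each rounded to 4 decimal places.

joint[0] = (0.0000, 0.0000)  (base)
link 0: phi[0] = 70 = 70 deg
  cos(70 deg) = 0.3420, sin(70 deg) = 0.9397
  joint[1] = (0.0000, 0.0000) + 5.6 * (0.3420, 0.9397) = (0.0000 + 1.9153, 0.0000 + 5.2623) = (1.9153, 5.2623)
link 1: phi[1] = 70 + 105 = 175 deg
  cos(175 deg) = -0.9962, sin(175 deg) = 0.0872
  joint[2] = (1.9153, 5.2623) + 1.3 * (-0.9962, 0.0872) = (1.9153 + -1.2951, 5.2623 + 0.1133) = (0.6203, 5.3756)
End effector: (0.6203, 5.3756)

Answer: 0.6203 5.3756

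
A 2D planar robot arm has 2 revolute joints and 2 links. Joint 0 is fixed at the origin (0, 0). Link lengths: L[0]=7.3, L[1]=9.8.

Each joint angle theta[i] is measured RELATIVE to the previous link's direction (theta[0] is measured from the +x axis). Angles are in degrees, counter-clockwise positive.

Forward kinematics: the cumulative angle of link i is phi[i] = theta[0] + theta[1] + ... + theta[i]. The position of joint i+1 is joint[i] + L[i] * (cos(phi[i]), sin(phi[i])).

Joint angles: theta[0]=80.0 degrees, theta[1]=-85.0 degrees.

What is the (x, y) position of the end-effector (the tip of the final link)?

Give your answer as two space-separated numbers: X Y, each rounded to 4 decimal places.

Answer: 11.0303 6.3350

Derivation:
joint[0] = (0.0000, 0.0000)  (base)
link 0: phi[0] = 80 = 80 deg
  cos(80 deg) = 0.1736, sin(80 deg) = 0.9848
  joint[1] = (0.0000, 0.0000) + 7.3 * (0.1736, 0.9848) = (0.0000 + 1.2676, 0.0000 + 7.1891) = (1.2676, 7.1891)
link 1: phi[1] = 80 + -85 = -5 deg
  cos(-5 deg) = 0.9962, sin(-5 deg) = -0.0872
  joint[2] = (1.2676, 7.1891) + 9.8 * (0.9962, -0.0872) = (1.2676 + 9.7627, 7.1891 + -0.8541) = (11.0303, 6.3350)
End effector: (11.0303, 6.3350)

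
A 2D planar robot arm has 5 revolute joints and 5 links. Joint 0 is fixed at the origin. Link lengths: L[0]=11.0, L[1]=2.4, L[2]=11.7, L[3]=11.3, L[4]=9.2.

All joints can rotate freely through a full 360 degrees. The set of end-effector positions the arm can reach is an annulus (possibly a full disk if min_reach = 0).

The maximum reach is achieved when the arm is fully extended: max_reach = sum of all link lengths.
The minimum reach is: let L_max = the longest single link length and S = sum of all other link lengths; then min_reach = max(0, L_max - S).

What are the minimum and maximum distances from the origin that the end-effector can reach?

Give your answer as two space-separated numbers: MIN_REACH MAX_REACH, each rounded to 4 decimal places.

Answer: 0.0000 45.6000

Derivation:
Link lengths: [11.0, 2.4, 11.7, 11.3, 9.2]
max_reach = 11 + 2.4 + 11.7 + 11.3 + 9.2 = 45.6
L_max = max([11.0, 2.4, 11.7, 11.3, 9.2]) = 11.7
S (sum of others) = 45.6 - 11.7 = 33.9
min_reach = max(0, 11.7 - 33.9) = max(0, -22.2) = 0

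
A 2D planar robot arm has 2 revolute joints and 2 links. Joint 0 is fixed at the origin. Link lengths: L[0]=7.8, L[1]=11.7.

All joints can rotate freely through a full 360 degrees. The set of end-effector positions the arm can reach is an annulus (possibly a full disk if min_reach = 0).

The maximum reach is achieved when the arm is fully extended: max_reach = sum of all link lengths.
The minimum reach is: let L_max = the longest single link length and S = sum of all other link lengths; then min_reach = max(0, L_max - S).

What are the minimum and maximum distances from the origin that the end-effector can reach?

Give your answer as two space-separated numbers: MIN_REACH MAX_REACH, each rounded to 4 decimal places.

Answer: 3.9000 19.5000

Derivation:
Link lengths: [7.8, 11.7]
max_reach = 7.8 + 11.7 = 19.5
L_max = max([7.8, 11.7]) = 11.7
S (sum of others) = 19.5 - 11.7 = 7.8
min_reach = max(0, 11.7 - 7.8) = max(0, 3.9) = 3.9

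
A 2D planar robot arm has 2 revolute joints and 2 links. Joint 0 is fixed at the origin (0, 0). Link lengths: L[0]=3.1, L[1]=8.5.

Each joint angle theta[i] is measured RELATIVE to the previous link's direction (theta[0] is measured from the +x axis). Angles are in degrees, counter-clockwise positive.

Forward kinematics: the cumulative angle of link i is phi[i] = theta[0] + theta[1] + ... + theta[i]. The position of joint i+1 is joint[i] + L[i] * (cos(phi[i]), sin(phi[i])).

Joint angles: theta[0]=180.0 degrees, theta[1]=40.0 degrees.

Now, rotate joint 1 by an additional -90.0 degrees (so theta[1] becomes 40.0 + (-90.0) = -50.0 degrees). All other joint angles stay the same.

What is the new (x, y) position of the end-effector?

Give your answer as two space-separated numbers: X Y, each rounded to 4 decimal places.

joint[0] = (0.0000, 0.0000)  (base)
link 0: phi[0] = 180 = 180 deg
  cos(180 deg) = -1.0000, sin(180 deg) = 0.0000
  joint[1] = (0.0000, 0.0000) + 3.1 * (-1.0000, 0.0000) = (0.0000 + -3.1000, 0.0000 + 0.0000) = (-3.1000, 0.0000)
link 1: phi[1] = 180 + -50 = 130 deg
  cos(130 deg) = -0.6428, sin(130 deg) = 0.7660
  joint[2] = (-3.1000, 0.0000) + 8.5 * (-0.6428, 0.7660) = (-3.1000 + -5.4637, 0.0000 + 6.5114) = (-8.5637, 6.5114)
End effector: (-8.5637, 6.5114)

Answer: -8.5637 6.5114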